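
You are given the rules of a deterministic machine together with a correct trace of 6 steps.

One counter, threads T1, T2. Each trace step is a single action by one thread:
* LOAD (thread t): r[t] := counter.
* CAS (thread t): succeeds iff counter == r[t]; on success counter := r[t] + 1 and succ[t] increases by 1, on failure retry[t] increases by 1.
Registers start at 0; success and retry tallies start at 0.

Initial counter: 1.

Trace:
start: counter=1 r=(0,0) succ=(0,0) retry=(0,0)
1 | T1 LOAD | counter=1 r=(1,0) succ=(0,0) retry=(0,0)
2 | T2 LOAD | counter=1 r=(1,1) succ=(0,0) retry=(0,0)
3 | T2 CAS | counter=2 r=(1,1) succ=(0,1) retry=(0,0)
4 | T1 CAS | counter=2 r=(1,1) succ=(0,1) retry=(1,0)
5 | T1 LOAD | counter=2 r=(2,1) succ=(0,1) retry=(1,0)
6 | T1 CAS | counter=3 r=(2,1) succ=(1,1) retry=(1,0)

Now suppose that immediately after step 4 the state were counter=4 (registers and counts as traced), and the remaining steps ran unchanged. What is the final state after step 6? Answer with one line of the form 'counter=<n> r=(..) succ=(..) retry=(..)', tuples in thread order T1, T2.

counter=5 r=(4,1) succ=(1,1) retry=(1,0)

state after step 4 := counter=4 r=(1,1) succ=(0,1) retry=(1,0)
5 | T1 LOAD | counter=4 r=(4,1) succ=(0,1) retry=(1,0)
6 | T1 CAS | counter=5 r=(4,1) succ=(1,1) retry=(1,0)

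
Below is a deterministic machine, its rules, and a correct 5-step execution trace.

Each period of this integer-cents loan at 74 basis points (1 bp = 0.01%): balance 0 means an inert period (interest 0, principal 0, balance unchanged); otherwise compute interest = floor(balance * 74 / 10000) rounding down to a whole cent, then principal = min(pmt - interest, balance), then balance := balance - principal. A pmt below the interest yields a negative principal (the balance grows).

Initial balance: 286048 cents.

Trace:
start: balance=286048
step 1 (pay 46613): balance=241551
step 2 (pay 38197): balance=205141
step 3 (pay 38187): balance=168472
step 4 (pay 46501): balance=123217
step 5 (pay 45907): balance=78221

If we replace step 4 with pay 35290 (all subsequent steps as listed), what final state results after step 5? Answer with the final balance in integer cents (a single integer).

(re-executing from step 4 with the substitution; state before step 4: balance=168472)
step 4 (pay 35290): balance=134428
step 5 (pay 45907): balance=89515

89515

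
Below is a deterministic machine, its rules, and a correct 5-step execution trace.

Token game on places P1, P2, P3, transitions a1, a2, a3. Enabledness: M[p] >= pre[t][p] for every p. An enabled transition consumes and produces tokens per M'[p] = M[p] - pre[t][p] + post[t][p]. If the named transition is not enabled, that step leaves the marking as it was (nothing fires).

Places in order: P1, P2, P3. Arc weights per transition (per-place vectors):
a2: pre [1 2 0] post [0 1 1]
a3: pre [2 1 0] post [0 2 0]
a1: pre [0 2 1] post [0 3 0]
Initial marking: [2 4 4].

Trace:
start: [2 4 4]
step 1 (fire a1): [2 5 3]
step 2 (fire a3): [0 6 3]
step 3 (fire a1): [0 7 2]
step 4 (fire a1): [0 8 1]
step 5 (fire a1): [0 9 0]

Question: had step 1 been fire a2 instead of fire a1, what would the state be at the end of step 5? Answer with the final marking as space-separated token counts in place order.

1 6 2

(re-executing from step 1 with the substitution; state before step 1: [2 4 4])
step 1 (fire a2): [1 3 5]
step 2 (fire a3): [1 3 5]
step 3 (fire a1): [1 4 4]
step 4 (fire a1): [1 5 3]
step 5 (fire a1): [1 6 2]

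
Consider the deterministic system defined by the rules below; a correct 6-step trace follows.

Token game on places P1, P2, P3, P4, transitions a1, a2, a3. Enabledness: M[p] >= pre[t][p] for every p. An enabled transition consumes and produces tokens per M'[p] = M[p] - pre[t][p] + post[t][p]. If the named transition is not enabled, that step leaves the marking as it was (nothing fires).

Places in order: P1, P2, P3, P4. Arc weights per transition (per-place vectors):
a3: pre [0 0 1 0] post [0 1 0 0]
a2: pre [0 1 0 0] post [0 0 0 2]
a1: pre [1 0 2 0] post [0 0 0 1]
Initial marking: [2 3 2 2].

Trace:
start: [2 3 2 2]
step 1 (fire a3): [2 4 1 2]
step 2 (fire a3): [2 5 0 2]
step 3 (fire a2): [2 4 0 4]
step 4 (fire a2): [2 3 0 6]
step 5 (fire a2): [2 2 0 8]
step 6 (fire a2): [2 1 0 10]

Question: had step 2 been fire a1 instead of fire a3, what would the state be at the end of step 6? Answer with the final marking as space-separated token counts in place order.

2 0 1 10

(re-executing from step 2 with the substitution; state before step 2: [2 4 1 2])
step 2 (fire a1): [2 4 1 2]
step 3 (fire a2): [2 3 1 4]
step 4 (fire a2): [2 2 1 6]
step 5 (fire a2): [2 1 1 8]
step 6 (fire a2): [2 0 1 10]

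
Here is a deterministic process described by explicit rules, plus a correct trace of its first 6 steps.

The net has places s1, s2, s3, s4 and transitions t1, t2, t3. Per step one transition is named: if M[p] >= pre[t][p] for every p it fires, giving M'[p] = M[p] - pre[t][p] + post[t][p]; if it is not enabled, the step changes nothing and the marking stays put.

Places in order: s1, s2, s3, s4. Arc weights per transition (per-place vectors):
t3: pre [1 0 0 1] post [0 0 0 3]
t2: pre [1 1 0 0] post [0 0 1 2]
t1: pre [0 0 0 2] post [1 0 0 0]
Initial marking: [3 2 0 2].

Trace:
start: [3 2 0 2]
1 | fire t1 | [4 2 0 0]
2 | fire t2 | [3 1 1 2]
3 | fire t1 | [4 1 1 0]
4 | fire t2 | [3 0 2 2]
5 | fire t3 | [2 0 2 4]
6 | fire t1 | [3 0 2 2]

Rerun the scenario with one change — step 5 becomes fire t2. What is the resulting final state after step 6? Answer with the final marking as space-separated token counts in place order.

4 0 2 0

(re-executing from step 5 with the substitution; state before step 5: [3 0 2 2])
5 | fire t2 | [3 0 2 2]
6 | fire t1 | [4 0 2 0]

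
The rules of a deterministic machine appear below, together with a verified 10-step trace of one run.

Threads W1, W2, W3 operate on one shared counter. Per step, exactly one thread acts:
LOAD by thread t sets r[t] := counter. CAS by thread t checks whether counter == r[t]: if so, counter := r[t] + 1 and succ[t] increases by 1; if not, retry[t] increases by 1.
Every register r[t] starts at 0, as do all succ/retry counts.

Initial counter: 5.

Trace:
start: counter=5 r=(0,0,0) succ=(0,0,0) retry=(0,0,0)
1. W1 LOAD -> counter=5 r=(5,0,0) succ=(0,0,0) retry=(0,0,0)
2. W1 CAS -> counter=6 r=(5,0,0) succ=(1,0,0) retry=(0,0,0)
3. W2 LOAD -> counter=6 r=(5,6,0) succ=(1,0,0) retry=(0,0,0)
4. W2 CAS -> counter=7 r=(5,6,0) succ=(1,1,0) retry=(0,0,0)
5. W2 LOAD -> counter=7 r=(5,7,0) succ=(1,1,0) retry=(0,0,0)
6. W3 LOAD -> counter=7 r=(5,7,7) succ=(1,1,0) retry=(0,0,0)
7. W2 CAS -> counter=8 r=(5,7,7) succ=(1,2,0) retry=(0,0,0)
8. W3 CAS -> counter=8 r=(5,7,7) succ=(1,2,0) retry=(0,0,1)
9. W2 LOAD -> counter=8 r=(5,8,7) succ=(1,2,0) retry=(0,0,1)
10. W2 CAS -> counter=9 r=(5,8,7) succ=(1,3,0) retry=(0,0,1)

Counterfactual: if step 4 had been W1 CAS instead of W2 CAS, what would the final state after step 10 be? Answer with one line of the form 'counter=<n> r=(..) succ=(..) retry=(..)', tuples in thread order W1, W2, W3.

(re-executing from step 4 with the substitution; state before step 4: counter=6 r=(5,6,0) succ=(1,0,0) retry=(0,0,0))
4. W1 CAS -> counter=6 r=(5,6,0) succ=(1,0,0) retry=(1,0,0)
5. W2 LOAD -> counter=6 r=(5,6,0) succ=(1,0,0) retry=(1,0,0)
6. W3 LOAD -> counter=6 r=(5,6,6) succ=(1,0,0) retry=(1,0,0)
7. W2 CAS -> counter=7 r=(5,6,6) succ=(1,1,0) retry=(1,0,0)
8. W3 CAS -> counter=7 r=(5,6,6) succ=(1,1,0) retry=(1,0,1)
9. W2 LOAD -> counter=7 r=(5,7,6) succ=(1,1,0) retry=(1,0,1)
10. W2 CAS -> counter=8 r=(5,7,6) succ=(1,2,0) retry=(1,0,1)

counter=8 r=(5,7,6) succ=(1,2,0) retry=(1,0,1)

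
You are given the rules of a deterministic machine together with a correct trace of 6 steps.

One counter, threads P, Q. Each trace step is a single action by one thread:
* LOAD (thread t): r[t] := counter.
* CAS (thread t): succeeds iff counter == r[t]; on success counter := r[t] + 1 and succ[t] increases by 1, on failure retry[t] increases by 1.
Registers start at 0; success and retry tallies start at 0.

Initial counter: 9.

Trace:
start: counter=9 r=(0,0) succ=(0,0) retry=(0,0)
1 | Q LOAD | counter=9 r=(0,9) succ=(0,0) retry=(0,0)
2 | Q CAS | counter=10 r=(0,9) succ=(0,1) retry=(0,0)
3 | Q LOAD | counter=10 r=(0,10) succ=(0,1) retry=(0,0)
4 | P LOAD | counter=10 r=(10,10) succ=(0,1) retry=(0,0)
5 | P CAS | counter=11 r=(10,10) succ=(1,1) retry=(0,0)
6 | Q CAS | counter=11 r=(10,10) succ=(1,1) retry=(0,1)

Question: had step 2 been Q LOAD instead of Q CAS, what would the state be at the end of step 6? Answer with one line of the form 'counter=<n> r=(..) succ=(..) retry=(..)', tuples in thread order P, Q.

(re-executing from step 2 with the substitution; state before step 2: counter=9 r=(0,9) succ=(0,0) retry=(0,0))
2 | Q LOAD | counter=9 r=(0,9) succ=(0,0) retry=(0,0)
3 | Q LOAD | counter=9 r=(0,9) succ=(0,0) retry=(0,0)
4 | P LOAD | counter=9 r=(9,9) succ=(0,0) retry=(0,0)
5 | P CAS | counter=10 r=(9,9) succ=(1,0) retry=(0,0)
6 | Q CAS | counter=10 r=(9,9) succ=(1,0) retry=(0,1)

counter=10 r=(9,9) succ=(1,0) retry=(0,1)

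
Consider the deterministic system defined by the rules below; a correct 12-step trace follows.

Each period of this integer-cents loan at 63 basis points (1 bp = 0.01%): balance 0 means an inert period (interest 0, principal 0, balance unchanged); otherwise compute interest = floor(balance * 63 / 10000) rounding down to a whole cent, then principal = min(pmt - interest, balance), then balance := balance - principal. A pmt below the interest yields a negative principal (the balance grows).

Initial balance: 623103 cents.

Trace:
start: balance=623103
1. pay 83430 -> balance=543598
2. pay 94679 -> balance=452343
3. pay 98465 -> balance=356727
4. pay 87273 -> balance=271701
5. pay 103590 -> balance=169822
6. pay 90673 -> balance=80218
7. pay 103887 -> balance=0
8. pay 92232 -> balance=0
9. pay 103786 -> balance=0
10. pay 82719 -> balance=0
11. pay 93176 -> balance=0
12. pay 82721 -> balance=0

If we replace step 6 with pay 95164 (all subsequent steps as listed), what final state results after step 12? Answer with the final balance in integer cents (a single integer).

0

(re-executing from step 6 with the substitution; state before step 6: balance=169822)
6. pay 95164 -> balance=75727
7. pay 103887 -> balance=0
8. pay 92232 -> balance=0
9. pay 103786 -> balance=0
10. pay 82719 -> balance=0
11. pay 93176 -> balance=0
12. pay 82721 -> balance=0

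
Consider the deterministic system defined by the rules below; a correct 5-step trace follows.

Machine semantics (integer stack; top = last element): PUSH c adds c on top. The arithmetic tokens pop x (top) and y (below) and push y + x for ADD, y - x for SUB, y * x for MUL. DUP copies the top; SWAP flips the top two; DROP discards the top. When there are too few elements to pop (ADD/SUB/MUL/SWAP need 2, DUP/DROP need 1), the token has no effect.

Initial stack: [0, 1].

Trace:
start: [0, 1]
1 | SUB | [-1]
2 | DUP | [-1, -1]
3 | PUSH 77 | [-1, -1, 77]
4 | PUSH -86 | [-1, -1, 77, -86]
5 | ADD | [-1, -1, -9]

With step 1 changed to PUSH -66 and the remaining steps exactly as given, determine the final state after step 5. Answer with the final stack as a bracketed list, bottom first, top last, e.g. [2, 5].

[0, 1, -66, -66, -9]

(re-executing from step 1 with the substitution; state before step 1: [0, 1])
1 | PUSH -66 | [0, 1, -66]
2 | DUP | [0, 1, -66, -66]
3 | PUSH 77 | [0, 1, -66, -66, 77]
4 | PUSH -86 | [0, 1, -66, -66, 77, -86]
5 | ADD | [0, 1, -66, -66, -9]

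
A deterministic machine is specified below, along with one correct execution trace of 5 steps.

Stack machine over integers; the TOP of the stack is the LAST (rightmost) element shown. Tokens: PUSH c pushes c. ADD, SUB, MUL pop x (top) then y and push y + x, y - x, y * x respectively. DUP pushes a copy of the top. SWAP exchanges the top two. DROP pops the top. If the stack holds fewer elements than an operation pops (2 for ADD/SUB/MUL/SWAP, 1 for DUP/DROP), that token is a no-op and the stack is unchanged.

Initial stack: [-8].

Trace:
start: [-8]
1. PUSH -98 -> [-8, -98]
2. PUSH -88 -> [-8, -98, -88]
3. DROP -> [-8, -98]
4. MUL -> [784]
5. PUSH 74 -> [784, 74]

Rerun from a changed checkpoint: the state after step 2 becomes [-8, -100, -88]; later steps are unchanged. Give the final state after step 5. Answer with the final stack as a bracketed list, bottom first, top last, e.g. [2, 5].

state after step 2 := [-8, -100, -88]
3. DROP -> [-8, -100]
4. MUL -> [800]
5. PUSH 74 -> [800, 74]

[800, 74]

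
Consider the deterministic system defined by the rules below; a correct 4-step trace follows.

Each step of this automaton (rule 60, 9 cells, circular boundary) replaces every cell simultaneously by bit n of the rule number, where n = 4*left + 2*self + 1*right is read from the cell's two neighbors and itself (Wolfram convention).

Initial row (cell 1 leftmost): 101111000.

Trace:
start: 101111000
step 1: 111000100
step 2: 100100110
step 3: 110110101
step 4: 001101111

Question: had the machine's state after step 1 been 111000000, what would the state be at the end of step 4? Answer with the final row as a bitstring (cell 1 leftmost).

101101000

state after step 1 := 111000000
step 2: 100100000
step 3: 110110000
step 4: 101101000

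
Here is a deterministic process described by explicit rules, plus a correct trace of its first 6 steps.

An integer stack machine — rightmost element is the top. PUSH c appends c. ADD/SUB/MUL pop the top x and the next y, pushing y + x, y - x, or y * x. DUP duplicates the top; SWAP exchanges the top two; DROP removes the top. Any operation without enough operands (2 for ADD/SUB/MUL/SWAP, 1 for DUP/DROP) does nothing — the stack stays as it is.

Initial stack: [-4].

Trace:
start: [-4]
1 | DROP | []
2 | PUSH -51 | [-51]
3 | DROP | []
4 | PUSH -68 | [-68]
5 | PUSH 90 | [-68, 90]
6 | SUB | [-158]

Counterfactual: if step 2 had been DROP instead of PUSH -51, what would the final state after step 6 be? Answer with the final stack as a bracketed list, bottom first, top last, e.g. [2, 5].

(re-executing from step 2 with the substitution; state before step 2: [])
2 | DROP | []
3 | DROP | []
4 | PUSH -68 | [-68]
5 | PUSH 90 | [-68, 90]
6 | SUB | [-158]

[-158]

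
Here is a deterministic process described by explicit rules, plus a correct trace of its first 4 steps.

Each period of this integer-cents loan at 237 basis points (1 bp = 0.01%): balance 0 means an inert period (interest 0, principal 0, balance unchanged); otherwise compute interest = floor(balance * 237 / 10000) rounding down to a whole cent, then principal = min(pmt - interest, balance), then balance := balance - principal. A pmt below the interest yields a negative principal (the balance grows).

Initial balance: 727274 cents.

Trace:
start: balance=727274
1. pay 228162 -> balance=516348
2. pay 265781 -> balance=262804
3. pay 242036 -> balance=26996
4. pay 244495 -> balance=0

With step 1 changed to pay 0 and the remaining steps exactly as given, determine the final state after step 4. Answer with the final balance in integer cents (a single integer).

27912

(re-executing from step 1 with the substitution; state before step 1: balance=727274)
1. pay 0 -> balance=744510
2. pay 265781 -> balance=496373
3. pay 242036 -> balance=266101
4. pay 244495 -> balance=27912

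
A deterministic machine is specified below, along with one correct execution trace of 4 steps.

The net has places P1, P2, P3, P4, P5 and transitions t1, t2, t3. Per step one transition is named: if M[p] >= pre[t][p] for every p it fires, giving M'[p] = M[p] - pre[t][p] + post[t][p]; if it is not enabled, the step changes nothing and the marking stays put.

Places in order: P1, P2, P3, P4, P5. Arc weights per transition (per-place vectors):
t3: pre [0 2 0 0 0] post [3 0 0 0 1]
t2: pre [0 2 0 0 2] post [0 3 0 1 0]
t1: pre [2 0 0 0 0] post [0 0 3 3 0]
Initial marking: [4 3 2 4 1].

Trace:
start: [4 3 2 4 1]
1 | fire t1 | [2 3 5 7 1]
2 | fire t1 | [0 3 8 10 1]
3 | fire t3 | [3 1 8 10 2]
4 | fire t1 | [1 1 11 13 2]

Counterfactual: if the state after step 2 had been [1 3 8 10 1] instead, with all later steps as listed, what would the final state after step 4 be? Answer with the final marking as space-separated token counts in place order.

state after step 2 := [1 3 8 10 1]
3 | fire t3 | [4 1 8 10 2]
4 | fire t1 | [2 1 11 13 2]

2 1 11 13 2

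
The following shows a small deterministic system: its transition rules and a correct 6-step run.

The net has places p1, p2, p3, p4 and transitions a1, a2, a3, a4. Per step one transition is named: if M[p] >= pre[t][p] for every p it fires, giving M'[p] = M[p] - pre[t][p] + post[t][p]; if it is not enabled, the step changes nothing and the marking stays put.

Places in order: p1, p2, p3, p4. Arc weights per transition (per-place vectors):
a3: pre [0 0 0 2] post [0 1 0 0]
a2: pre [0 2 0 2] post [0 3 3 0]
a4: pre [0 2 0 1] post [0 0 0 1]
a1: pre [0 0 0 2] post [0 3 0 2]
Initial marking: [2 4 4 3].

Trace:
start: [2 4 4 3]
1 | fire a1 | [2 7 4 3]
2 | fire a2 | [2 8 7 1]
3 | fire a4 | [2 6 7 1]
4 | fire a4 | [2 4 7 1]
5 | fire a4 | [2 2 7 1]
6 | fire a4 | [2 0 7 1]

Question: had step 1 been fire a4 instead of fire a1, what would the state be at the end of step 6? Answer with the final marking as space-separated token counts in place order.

(re-executing from step 1 with the substitution; state before step 1: [2 4 4 3])
1 | fire a4 | [2 2 4 3]
2 | fire a2 | [2 3 7 1]
3 | fire a4 | [2 1 7 1]
4 | fire a4 | [2 1 7 1]
5 | fire a4 | [2 1 7 1]
6 | fire a4 | [2 1 7 1]

2 1 7 1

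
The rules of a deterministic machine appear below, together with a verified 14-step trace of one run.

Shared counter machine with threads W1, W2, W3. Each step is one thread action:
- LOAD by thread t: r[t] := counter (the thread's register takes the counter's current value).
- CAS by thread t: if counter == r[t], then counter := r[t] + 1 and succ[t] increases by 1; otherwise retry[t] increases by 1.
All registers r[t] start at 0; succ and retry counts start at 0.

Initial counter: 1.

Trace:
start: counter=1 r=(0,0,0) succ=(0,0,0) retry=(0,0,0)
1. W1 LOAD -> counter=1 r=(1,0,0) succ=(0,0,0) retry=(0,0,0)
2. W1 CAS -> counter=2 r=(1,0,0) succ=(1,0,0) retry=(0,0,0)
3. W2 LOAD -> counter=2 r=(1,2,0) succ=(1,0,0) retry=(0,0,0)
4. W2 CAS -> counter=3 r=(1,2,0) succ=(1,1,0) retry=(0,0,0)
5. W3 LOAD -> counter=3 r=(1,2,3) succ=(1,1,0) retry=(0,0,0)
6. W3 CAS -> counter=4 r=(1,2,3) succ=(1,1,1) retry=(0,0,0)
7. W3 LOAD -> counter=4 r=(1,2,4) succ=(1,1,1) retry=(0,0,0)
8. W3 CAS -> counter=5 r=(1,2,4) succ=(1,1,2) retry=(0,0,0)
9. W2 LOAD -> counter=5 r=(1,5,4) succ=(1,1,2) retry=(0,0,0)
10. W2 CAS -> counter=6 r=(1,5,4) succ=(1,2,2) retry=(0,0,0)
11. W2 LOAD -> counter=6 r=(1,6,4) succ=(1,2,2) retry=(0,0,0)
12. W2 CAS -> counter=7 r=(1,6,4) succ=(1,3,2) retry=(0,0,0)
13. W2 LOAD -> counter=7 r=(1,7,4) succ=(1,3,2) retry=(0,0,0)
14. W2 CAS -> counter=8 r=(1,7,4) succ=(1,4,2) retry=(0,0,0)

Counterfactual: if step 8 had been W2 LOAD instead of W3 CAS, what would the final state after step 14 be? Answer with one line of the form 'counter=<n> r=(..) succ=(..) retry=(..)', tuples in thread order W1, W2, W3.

(re-executing from step 8 with the substitution; state before step 8: counter=4 r=(1,2,4) succ=(1,1,1) retry=(0,0,0))
8. W2 LOAD -> counter=4 r=(1,4,4) succ=(1,1,1) retry=(0,0,0)
9. W2 LOAD -> counter=4 r=(1,4,4) succ=(1,1,1) retry=(0,0,0)
10. W2 CAS -> counter=5 r=(1,4,4) succ=(1,2,1) retry=(0,0,0)
11. W2 LOAD -> counter=5 r=(1,5,4) succ=(1,2,1) retry=(0,0,0)
12. W2 CAS -> counter=6 r=(1,5,4) succ=(1,3,1) retry=(0,0,0)
13. W2 LOAD -> counter=6 r=(1,6,4) succ=(1,3,1) retry=(0,0,0)
14. W2 CAS -> counter=7 r=(1,6,4) succ=(1,4,1) retry=(0,0,0)

counter=7 r=(1,6,4) succ=(1,4,1) retry=(0,0,0)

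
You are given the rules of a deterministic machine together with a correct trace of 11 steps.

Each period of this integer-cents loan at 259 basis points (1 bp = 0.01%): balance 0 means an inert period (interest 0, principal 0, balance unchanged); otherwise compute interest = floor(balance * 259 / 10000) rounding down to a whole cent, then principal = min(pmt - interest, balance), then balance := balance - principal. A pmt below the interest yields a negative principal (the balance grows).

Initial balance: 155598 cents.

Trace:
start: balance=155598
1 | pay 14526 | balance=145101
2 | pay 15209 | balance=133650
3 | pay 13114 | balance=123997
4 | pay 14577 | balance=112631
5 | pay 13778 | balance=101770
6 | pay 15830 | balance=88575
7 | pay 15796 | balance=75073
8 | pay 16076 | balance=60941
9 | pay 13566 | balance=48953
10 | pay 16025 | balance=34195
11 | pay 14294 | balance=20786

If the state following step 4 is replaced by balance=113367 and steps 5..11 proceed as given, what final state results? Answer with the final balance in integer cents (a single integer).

state after step 4 := balance=113367
5 | pay 13778 | balance=102525
6 | pay 15830 | balance=89350
7 | pay 15796 | balance=75868
8 | pay 16076 | balance=61756
9 | pay 13566 | balance=49789
10 | pay 16025 | balance=35053
11 | pay 14294 | balance=21666

21666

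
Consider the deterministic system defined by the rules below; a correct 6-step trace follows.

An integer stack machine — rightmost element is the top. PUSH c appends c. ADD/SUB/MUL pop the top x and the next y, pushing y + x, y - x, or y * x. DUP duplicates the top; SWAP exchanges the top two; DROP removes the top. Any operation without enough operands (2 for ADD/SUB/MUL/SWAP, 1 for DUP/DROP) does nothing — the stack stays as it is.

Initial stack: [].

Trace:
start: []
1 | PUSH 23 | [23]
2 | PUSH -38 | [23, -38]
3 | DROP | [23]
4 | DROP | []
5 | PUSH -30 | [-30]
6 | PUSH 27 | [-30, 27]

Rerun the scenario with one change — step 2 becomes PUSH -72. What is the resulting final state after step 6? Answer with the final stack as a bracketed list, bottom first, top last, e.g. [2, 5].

(re-executing from step 2 with the substitution; state before step 2: [23])
2 | PUSH -72 | [23, -72]
3 | DROP | [23]
4 | DROP | []
5 | PUSH -30 | [-30]
6 | PUSH 27 | [-30, 27]

[-30, 27]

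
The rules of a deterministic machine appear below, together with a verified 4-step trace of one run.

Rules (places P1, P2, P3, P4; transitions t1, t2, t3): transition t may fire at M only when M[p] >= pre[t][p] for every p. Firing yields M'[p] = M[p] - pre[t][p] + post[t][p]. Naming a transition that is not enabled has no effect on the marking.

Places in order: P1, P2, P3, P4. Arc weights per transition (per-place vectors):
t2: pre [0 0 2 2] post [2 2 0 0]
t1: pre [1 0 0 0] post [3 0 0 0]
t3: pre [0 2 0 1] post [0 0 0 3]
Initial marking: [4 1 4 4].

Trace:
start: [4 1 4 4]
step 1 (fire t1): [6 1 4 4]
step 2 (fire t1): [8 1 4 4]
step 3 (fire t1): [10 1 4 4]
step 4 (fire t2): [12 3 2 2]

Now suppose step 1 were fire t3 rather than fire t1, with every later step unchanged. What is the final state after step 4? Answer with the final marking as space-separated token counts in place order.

(re-executing from step 1 with the substitution; state before step 1: [4 1 4 4])
step 1 (fire t3): [4 1 4 4]
step 2 (fire t1): [6 1 4 4]
step 3 (fire t1): [8 1 4 4]
step 4 (fire t2): [10 3 2 2]

10 3 2 2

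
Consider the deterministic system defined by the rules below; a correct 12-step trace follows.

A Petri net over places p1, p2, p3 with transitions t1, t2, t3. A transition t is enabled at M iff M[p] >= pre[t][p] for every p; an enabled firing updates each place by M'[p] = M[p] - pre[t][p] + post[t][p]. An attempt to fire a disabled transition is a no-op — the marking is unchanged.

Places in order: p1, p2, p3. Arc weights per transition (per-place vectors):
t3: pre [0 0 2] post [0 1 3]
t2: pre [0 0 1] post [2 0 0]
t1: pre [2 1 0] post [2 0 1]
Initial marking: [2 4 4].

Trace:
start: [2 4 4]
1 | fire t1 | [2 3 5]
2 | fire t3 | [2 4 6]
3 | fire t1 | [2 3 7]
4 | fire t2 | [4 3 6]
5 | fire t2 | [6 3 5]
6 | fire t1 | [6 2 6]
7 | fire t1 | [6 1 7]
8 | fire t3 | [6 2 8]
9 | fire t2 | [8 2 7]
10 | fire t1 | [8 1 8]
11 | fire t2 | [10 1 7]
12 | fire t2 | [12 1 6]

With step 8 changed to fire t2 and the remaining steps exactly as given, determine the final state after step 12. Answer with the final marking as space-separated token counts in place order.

(re-executing from step 8 with the substitution; state before step 8: [6 1 7])
8 | fire t2 | [8 1 6]
9 | fire t2 | [10 1 5]
10 | fire t1 | [10 0 6]
11 | fire t2 | [12 0 5]
12 | fire t2 | [14 0 4]

14 0 4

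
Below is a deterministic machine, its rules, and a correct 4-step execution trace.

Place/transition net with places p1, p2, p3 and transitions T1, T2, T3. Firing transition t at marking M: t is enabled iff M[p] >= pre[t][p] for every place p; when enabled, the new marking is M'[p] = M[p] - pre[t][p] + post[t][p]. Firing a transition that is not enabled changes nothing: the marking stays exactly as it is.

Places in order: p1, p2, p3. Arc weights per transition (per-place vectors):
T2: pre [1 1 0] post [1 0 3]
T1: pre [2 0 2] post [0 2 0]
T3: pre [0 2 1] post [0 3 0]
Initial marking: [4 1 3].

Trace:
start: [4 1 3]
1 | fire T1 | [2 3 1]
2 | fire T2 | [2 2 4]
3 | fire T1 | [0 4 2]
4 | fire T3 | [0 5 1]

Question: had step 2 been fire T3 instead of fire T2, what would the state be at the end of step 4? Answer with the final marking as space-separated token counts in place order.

2 4 0

(re-executing from step 2 with the substitution; state before step 2: [2 3 1])
2 | fire T3 | [2 4 0]
3 | fire T1 | [2 4 0]
4 | fire T3 | [2 4 0]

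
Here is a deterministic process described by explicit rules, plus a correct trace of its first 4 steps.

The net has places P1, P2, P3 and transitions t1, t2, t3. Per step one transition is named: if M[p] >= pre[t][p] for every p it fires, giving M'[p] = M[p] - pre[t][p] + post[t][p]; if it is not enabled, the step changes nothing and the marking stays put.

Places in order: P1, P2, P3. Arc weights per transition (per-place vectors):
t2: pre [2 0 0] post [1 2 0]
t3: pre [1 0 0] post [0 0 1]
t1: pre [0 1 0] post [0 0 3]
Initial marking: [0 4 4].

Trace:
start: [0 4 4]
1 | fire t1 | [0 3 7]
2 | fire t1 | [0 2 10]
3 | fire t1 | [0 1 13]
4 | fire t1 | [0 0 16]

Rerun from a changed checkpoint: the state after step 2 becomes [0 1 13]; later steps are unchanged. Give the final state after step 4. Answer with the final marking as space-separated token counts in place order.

state after step 2 := [0 1 13]
3 | fire t1 | [0 0 16]
4 | fire t1 | [0 0 16]

0 0 16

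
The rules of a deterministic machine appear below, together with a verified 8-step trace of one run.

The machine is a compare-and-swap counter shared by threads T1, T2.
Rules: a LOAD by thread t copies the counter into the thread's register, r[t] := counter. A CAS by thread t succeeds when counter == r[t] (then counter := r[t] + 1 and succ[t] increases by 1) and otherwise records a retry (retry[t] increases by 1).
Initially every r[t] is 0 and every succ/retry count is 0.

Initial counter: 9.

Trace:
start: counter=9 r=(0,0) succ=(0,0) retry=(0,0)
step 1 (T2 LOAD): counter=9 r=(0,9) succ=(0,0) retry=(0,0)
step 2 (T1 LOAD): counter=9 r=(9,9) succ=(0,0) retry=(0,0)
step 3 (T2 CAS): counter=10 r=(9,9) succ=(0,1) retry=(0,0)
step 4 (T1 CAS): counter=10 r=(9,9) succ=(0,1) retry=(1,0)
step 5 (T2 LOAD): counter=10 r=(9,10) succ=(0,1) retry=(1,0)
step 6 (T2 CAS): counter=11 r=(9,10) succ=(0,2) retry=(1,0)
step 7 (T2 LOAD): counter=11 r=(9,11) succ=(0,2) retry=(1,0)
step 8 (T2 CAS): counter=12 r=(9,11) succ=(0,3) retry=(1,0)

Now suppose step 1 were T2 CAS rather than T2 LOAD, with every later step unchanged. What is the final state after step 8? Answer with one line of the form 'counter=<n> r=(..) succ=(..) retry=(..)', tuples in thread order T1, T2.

counter=12 r=(9,11) succ=(1,2) retry=(0,2)

(re-executing from step 1 with the substitution; state before step 1: counter=9 r=(0,0) succ=(0,0) retry=(0,0))
step 1 (T2 CAS): counter=9 r=(0,0) succ=(0,0) retry=(0,1)
step 2 (T1 LOAD): counter=9 r=(9,0) succ=(0,0) retry=(0,1)
step 3 (T2 CAS): counter=9 r=(9,0) succ=(0,0) retry=(0,2)
step 4 (T1 CAS): counter=10 r=(9,0) succ=(1,0) retry=(0,2)
step 5 (T2 LOAD): counter=10 r=(9,10) succ=(1,0) retry=(0,2)
step 6 (T2 CAS): counter=11 r=(9,10) succ=(1,1) retry=(0,2)
step 7 (T2 LOAD): counter=11 r=(9,11) succ=(1,1) retry=(0,2)
step 8 (T2 CAS): counter=12 r=(9,11) succ=(1,2) retry=(0,2)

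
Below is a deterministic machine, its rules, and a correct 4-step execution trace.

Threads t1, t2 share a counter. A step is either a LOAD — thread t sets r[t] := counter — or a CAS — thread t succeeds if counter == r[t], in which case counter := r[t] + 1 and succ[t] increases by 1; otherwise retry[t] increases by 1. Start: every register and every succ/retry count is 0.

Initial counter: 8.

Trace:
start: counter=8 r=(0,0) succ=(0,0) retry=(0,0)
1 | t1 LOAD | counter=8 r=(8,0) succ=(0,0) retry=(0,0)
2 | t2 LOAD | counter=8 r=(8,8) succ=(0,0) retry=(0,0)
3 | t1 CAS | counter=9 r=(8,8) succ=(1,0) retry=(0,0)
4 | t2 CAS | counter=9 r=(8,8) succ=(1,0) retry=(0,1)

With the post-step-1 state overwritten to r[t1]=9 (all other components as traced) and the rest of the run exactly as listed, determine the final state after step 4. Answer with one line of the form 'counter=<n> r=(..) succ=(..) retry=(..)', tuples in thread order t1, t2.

counter=9 r=(9,8) succ=(0,1) retry=(1,0)

state after step 1 := counter=8 r=(9,0) succ=(0,0) retry=(0,0)
2 | t2 LOAD | counter=8 r=(9,8) succ=(0,0) retry=(0,0)
3 | t1 CAS | counter=8 r=(9,8) succ=(0,0) retry=(1,0)
4 | t2 CAS | counter=9 r=(9,8) succ=(0,1) retry=(1,0)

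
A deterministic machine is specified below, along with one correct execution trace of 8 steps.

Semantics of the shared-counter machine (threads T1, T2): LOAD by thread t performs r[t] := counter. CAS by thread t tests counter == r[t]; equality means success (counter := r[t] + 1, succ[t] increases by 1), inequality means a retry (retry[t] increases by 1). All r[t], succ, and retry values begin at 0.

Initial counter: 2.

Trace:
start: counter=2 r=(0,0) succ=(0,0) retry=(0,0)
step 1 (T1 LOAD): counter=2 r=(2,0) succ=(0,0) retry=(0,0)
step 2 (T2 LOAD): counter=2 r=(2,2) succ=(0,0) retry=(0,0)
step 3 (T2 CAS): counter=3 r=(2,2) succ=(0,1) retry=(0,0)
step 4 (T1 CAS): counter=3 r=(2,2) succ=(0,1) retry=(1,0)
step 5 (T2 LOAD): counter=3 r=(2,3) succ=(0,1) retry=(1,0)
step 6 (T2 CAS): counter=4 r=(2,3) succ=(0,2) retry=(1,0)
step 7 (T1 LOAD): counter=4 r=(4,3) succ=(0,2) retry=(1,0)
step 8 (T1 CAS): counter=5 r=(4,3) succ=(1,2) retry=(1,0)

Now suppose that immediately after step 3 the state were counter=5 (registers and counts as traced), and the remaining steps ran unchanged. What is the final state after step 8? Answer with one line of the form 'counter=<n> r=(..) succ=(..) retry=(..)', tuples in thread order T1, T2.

state after step 3 := counter=5 r=(2,2) succ=(0,1) retry=(0,0)
step 4 (T1 CAS): counter=5 r=(2,2) succ=(0,1) retry=(1,0)
step 5 (T2 LOAD): counter=5 r=(2,5) succ=(0,1) retry=(1,0)
step 6 (T2 CAS): counter=6 r=(2,5) succ=(0,2) retry=(1,0)
step 7 (T1 LOAD): counter=6 r=(6,5) succ=(0,2) retry=(1,0)
step 8 (T1 CAS): counter=7 r=(6,5) succ=(1,2) retry=(1,0)

counter=7 r=(6,5) succ=(1,2) retry=(1,0)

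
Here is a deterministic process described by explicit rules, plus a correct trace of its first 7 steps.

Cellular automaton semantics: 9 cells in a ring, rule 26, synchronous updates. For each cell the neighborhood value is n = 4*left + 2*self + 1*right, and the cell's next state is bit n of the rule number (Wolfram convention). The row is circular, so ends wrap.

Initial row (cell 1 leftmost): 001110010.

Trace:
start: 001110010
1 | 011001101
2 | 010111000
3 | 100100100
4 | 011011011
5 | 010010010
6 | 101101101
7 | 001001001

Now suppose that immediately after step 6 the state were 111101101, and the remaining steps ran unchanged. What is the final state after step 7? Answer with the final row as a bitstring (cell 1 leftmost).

000001001

state after step 6 := 111101101
7 | 000001001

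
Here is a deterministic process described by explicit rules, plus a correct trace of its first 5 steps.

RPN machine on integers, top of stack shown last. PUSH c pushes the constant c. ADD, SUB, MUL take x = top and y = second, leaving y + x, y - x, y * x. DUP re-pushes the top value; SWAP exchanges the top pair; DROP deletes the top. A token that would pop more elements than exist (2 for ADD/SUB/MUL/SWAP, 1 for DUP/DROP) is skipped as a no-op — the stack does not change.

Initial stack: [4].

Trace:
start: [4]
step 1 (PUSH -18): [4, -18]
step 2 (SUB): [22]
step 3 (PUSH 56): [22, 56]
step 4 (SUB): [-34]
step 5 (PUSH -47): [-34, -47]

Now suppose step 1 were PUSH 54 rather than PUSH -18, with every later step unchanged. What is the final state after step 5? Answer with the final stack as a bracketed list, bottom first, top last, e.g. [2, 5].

(re-executing from step 1 with the substitution; state before step 1: [4])
step 1 (PUSH 54): [4, 54]
step 2 (SUB): [-50]
step 3 (PUSH 56): [-50, 56]
step 4 (SUB): [-106]
step 5 (PUSH -47): [-106, -47]

[-106, -47]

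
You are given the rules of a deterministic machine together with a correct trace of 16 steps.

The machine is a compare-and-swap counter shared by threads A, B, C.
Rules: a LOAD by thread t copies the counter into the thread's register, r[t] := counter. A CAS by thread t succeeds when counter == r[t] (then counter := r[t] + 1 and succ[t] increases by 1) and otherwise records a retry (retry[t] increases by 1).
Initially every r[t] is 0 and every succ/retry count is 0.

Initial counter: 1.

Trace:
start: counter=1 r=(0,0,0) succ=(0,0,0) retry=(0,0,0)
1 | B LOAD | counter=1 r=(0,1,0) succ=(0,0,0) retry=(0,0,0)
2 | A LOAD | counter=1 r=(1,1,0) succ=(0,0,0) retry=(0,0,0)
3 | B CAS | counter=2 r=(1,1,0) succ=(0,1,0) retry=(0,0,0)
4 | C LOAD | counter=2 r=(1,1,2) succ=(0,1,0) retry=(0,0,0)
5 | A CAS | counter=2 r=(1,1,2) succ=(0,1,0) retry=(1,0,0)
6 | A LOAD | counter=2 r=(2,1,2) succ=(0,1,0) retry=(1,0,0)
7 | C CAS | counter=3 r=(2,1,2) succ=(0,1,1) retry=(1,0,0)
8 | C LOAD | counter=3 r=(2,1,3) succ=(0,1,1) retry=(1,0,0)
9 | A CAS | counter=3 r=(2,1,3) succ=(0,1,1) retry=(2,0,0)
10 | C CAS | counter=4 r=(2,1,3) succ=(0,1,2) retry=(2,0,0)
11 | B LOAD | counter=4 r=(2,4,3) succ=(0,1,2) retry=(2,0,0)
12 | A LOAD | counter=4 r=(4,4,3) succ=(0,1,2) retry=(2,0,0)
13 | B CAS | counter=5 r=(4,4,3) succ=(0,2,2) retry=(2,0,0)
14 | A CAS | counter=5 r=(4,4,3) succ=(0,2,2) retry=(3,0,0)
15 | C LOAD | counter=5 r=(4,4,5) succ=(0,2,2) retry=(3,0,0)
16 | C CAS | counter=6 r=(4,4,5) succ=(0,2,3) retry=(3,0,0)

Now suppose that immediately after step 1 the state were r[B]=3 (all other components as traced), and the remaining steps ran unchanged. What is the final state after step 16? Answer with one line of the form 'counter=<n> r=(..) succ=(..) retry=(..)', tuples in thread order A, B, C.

counter=5 r=(3,3,4) succ=(2,1,1) retry=(1,1,2)

state after step 1 := counter=1 r=(0,3,0) succ=(0,0,0) retry=(0,0,0)
2 | A LOAD | counter=1 r=(1,3,0) succ=(0,0,0) retry=(0,0,0)
3 | B CAS | counter=1 r=(1,3,0) succ=(0,0,0) retry=(0,1,0)
4 | C LOAD | counter=1 r=(1,3,1) succ=(0,0,0) retry=(0,1,0)
5 | A CAS | counter=2 r=(1,3,1) succ=(1,0,0) retry=(0,1,0)
6 | A LOAD | counter=2 r=(2,3,1) succ=(1,0,0) retry=(0,1,0)
7 | C CAS | counter=2 r=(2,3,1) succ=(1,0,0) retry=(0,1,1)
8 | C LOAD | counter=2 r=(2,3,2) succ=(1,0,0) retry=(0,1,1)
9 | A CAS | counter=3 r=(2,3,2) succ=(2,0,0) retry=(0,1,1)
10 | C CAS | counter=3 r=(2,3,2) succ=(2,0,0) retry=(0,1,2)
11 | B LOAD | counter=3 r=(2,3,2) succ=(2,0,0) retry=(0,1,2)
12 | A LOAD | counter=3 r=(3,3,2) succ=(2,0,0) retry=(0,1,2)
13 | B CAS | counter=4 r=(3,3,2) succ=(2,1,0) retry=(0,1,2)
14 | A CAS | counter=4 r=(3,3,2) succ=(2,1,0) retry=(1,1,2)
15 | C LOAD | counter=4 r=(3,3,4) succ=(2,1,0) retry=(1,1,2)
16 | C CAS | counter=5 r=(3,3,4) succ=(2,1,1) retry=(1,1,2)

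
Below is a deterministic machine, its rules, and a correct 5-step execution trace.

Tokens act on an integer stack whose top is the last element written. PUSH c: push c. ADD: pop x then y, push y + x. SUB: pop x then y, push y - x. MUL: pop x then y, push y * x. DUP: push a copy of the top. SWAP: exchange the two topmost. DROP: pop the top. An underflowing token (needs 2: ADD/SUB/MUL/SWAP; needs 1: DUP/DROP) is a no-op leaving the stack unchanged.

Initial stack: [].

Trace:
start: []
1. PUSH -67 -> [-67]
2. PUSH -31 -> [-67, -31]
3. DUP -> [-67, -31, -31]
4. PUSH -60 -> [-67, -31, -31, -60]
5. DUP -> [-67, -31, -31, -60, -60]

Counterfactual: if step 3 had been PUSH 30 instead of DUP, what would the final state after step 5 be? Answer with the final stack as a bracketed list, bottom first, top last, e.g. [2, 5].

(re-executing from step 3 with the substitution; state before step 3: [-67, -31])
3. PUSH 30 -> [-67, -31, 30]
4. PUSH -60 -> [-67, -31, 30, -60]
5. DUP -> [-67, -31, 30, -60, -60]

[-67, -31, 30, -60, -60]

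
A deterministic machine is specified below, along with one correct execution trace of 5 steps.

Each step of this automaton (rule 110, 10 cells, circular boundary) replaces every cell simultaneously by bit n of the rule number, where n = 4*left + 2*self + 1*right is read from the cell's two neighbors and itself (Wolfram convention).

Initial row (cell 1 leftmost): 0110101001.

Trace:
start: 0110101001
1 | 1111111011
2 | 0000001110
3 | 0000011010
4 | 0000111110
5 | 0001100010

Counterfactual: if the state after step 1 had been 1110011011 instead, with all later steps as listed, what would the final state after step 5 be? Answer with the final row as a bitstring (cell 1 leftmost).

state after step 1 := 1110011011
2 | 0010111110
3 | 0111100010
4 | 1100100110
5 | 1101101111

1101101111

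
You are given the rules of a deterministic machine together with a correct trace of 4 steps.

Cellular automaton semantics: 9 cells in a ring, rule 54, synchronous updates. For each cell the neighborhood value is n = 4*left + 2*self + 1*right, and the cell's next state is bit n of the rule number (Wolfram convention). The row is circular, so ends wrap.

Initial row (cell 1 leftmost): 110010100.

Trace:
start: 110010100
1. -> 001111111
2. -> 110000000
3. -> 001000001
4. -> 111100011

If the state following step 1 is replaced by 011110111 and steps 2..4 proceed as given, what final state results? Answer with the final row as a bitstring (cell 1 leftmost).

001100010

state after step 1 := 011110111
2. -> 100001000
3. -> 110011101
4. -> 001100010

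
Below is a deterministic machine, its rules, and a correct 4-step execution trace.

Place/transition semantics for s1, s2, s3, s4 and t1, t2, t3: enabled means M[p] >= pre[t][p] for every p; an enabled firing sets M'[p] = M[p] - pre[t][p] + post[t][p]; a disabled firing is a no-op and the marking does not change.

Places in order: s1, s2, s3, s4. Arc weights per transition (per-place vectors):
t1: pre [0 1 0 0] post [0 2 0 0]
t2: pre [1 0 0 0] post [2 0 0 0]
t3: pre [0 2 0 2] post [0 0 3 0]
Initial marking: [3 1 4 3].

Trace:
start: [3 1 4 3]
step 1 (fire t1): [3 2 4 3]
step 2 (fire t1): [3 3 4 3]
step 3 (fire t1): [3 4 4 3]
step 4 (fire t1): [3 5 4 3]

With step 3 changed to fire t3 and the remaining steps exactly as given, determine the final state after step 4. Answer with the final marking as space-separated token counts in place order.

3 2 7 1

(re-executing from step 3 with the substitution; state before step 3: [3 3 4 3])
step 3 (fire t3): [3 1 7 1]
step 4 (fire t1): [3 2 7 1]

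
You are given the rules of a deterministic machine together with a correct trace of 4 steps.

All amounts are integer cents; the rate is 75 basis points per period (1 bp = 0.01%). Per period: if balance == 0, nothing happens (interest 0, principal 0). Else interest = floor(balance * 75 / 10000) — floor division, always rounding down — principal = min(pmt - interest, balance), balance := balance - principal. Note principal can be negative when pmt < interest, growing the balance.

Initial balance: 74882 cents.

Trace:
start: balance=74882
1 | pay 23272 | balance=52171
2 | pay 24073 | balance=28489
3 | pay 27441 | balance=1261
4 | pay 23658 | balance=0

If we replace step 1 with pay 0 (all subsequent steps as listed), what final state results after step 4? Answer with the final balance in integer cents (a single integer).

1411

(re-executing from step 1 with the substitution; state before step 1: balance=74882)
1 | pay 0 | balance=75443
2 | pay 24073 | balance=51935
3 | pay 27441 | balance=24883
4 | pay 23658 | balance=1411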